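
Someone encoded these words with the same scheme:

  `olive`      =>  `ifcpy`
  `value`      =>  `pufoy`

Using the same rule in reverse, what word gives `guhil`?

Compare letters: o→i is +20, l→f is +20, i→c is +20 — a constant shift. It's a constant shift of +20 (ROT20).
Undoing it on guhil: g−20=m, u−20=a, h−20=n, i−20=o, l−20=r.

manor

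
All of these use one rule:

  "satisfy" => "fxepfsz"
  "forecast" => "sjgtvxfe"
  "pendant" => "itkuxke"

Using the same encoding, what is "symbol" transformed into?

fzlwjm

s(18)→f(5) and a(0)→x(23) fit y≡25x+23 (mod 26); the inverse of 25 mod 26 is 25. Each letter's alphabet position (a=0..z=25) is mapped through 25·x+23 mod 26 — an affine cipher.
For symbol: s(18)→25·18+23≡5=f; y(24)→25·24+23≡25=z; m(12)→25·12+23≡11=l; b(1)→25·1+23≡22=w; o(14)→25·14+23≡9=j; l(11)→25·11+23≡12=m (all mod 26).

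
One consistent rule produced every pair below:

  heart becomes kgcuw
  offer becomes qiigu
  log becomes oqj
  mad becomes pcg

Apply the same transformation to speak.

vsgcn

The shift depends on letter class: consonant h→k is +3, but vowel e→g is +2. The rule splits by letter class: vowels +2, consonants +3.
On speak: s(cons)+3=v, p(cons)+3=s, e(vowel)+2=g, a(vowel)+2=c, k(cons)+3=n.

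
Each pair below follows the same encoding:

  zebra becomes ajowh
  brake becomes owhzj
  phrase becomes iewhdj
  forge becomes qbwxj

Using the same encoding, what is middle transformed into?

z(25)→a(0) and e(4)→j(9) fit y≡7x+7 (mod 26); the inverse of 7 mod 26 is 15. Each letter's alphabet position (a=0..z=25) is mapped through 7·x+7 mod 26 — an affine cipher.
Applying it to middle: m(12)→7·12+7≡13=n; i(8)→7·8+7≡11=l; d(3)→7·3+7≡2=c; d(3)→7·3+7≡2=c; l(11)→7·11+7≡6=g; e(4)→7·4+7≡9=j (all mod 26).

nlccgj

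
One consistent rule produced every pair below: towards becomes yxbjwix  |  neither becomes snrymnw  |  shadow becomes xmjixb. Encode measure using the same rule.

rnjxdwn

The shift depends on letter class: consonant t→y is +5, but vowel o→x is +9. The rule splits by letter class: vowels +9, consonants +5.
For measure: m(cons)+5=r, e(vowel)+9=n, a(vowel)+9=j, s(cons)+5=x, u(vowel)+9=d, r(cons)+5=w, e(vowel)+9=n.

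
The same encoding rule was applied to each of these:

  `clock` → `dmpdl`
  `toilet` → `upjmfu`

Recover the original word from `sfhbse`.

Compare letters: c→d is +1, l→m is +1, o→p is +1 — a constant shift. It's a constant shift of +1 (ROT1).
Undoing it on sfhbse: s−1=r, f−1=e, h−1=g, b−1=a, s−1=r, e−1=d.

regard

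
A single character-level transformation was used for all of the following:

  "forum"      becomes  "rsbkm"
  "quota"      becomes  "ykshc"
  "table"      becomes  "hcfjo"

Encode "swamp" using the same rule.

f(5)→r(17) and o(14)→s(18) fit y≡3x+2 (mod 26); the inverse of 3 mod 26 is 9. Each letter's alphabet position (a=0..z=25) is mapped through 3·x+2 mod 26 — an affine cipher.
For swamp: s(18)→3·18+2≡4=e; w(22)→3·22+2≡16=q; a(0)→3·0+2≡2=c; m(12)→3·12+2≡12=m; p(15)→3·15+2≡21=v (all mod 26).

eqcmv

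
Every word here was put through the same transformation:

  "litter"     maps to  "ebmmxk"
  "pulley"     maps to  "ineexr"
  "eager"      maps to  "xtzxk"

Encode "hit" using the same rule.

abm

Compare letters: l→e is +19, i→b is +19, t→m is +19 — a constant shift. Every letter moves 19 places later in the alphabet, wrapping around z→a.
Applying it to hit: h+19=a, i+19=b, t+19=m.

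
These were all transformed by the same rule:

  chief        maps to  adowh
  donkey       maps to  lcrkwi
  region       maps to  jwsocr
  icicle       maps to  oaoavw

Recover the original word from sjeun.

grasp

c(2)→a(0) and h(7)→d(3) fit y≡11x+4 (mod 26); the inverse of 11 mod 26 is 19. This is an affine cipher: with a=0,…,z=25, each position x becomes (11x+4) mod 26.
Decoding sjeun: s(18)→19·(18−4)≡6=g; j(9)→19·(9−4)≡17=r; e(4)→19·(4−4)≡0=a; u(20)→19·(20−4)≡18=s; n(13)→19·(13−4)≡15=p (all mod 26).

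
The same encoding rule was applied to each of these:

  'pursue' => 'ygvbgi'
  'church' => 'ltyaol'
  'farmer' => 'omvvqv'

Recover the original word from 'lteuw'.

Shifts by position in pursue: pos 0: p→y (+9), pos 1: u→g (+12), pos 2: r→v (+4), pos 3: s→b (+9), pos 4: u→g (+12), pos 5: e→i (+4) — repeating every 3. It's a Vigenère-style cipher with numeric key [9,12,4]: position i shifts by key[i mod 3].
Decoding lteuw: l−9=c, t−12=h, e−4=a, u−9=l, w−12=k.

chalk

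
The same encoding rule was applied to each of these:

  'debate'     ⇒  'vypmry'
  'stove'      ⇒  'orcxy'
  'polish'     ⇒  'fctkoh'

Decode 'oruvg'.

Each letter's alphabet position (a=0..z=25) is mapped through 3·x+12 mod 26 — an affine cipher.
Reversing it on oruvg: o(14)→9·(14−12)≡18=s; r(17)→9·(17−12)≡19=t; u(20)→9·(20−12)≡20=u; v(21)→9·(21−12)≡3=d; g(6)→9·(6−12)≡24=y (all mod 26).

study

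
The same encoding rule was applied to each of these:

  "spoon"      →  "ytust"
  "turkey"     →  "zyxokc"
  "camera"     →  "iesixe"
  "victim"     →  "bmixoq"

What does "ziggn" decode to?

teach

Shifts by position in spoon: pos 0: s→y (+6), pos 1: p→t (+4), pos 2: o→u (+6), pos 3: o→s (+4) — repeating every 2. It's a Vigenère-style cipher with numeric key [6,4]: position i shifts by key[i mod 2].
Reversing it on ziggn: z−6=t, i−4=e, g−6=a, g−4=c, n−6=h.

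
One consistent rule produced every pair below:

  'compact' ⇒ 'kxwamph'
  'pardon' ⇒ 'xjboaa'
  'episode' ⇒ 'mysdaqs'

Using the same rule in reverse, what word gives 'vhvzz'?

nylon

The shift increases by 1 at each position, starting from +8: 8, 9, 10, ….
Undoing it on vhvzz: v−8=n, h−9=y, v−10=l, z−11=o, z−12=n.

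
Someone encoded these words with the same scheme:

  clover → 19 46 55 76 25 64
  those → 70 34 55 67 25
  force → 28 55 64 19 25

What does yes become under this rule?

85 25 67

c(#3)→19 and l(#12)→46: differences scale by 3, so n = 3·pos + 10. The formula is n = 3×(alphabet index, a=1) + 10.
On yes: y=25→85, e=5→25, s=19→67.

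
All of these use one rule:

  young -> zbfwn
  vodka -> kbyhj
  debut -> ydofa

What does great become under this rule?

nqdja

y(24)→z(25) and o(14)→b(1) fit y≡5x+9 (mod 26); the inverse of 5 mod 26 is 21. This is an affine cipher: with a=0,…,z=25, each position x becomes (5x+9) mod 26.
Applying it to great: g(6)→5·6+9≡13=n; r(17)→5·17+9≡16=q; e(4)→5·4+9≡3=d; a(0)→5·0+9≡9=j; t(19)→5·19+9≡0=a (all mod 26).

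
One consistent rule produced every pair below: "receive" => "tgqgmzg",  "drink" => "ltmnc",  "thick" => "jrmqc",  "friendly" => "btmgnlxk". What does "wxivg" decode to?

globe

Treating letters as 0–25, the rule is x ↦ 21x + 0 (mod 26).
Reversing it on wxivg: w(22)→5·(22−0)≡6=g; x(23)→5·(23−0)≡11=l; i(8)→5·(8−0)≡14=o; v(21)→5·(21−0)≡1=b; g(6)→5·(6−0)≡4=e (all mod 26).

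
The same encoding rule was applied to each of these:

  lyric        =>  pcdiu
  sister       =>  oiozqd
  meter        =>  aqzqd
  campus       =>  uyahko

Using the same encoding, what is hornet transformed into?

l(11)→p(15) and y(24)→c(2) fit y≡11x+24 (mod 26); the inverse of 11 mod 26 is 19. Each letter's alphabet position (a=0..z=25) is mapped through 11·x+24 mod 26 — an affine cipher.
For hornet: h(7)→11·7+24≡23=x; o(14)→11·14+24≡22=w; r(17)→11·17+24≡3=d; n(13)→11·13+24≡11=l; e(4)→11·4+24≡16=q; t(19)→11·19+24≡25=z (all mod 26).

xwdlqz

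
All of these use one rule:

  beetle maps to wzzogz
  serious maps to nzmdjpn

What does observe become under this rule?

jwnzmqz

Each letter is shifted forward by 21 in the alphabet (a Caesar shift of +21).
Applying it to observe: o+21=j, b+21=w, s+21=n, e+21=z, r+21=m, v+21=q, e+21=z.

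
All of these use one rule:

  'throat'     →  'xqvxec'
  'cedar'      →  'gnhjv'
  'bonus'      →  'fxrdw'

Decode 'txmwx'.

Shifts by position in throat: pos 0: t→x (+4), pos 1: h→q (+9), pos 2: r→v (+4), pos 3: o→x (+9) — repeating every 2. It's a Vigenère-style cipher with numeric key [4,9]: position i shifts by key[i mod 2].
Undoing it on txmwx: t−4=p, x−9=o, m−4=i, w−9=n, x−4=t.

point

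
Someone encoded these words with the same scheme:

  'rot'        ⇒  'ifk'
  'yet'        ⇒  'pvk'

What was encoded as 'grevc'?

Every letter moves 17 places later in the alphabet, wrapping around z→a.
Reversing it on grevc: g−17=p, r−17=a, e−17=n, v−17=e, c−17=l.

panel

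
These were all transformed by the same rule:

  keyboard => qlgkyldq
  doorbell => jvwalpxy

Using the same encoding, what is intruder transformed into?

In keyboard: k→q is +6, e→l is +7, y→g is +8, b→k is +9 — the shift increases by 1 each position. Each letter shifts forward by (position + 6), i.e. 6, 7, 8, … — the shift grows by one for each successive letter.
Applying it to intruder: i+6=o, n+7=u, t+8=b, r+9=a, u+10=e, d+11=o, e+12=q, r+13=e.

oubaeoqe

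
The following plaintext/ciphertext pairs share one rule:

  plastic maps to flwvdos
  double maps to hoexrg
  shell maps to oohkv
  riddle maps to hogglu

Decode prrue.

broom

The output letters match the input read backwards, each shifted +3: plastic reversed is citsalp. Two steps: reverse the string, then apply a Caesar shift of +3.
Decoding prrue: shift back: p−3=m, r−3=o, r−3=o, u−3=r, e−3=b → moorb; then reverse → broom.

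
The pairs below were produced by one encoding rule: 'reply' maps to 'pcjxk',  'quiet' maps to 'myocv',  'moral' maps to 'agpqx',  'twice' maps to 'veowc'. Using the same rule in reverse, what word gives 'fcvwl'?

fetch

r(17)→p(15) and e(4)→c(2) fit y≡3x+16 (mod 26); the inverse of 3 mod 26 is 9. This is an affine cipher: with a=0,…,z=25, each position x becomes (3x+16) mod 26.
Decoding fcvwl: f(5)→9·(5−16)≡5=f; c(2)→9·(2−16)≡4=e; v(21)→9·(21−16)≡19=t; w(22)→9·(22−16)≡2=c; l(11)→9·(11−16)≡7=h (all mod 26).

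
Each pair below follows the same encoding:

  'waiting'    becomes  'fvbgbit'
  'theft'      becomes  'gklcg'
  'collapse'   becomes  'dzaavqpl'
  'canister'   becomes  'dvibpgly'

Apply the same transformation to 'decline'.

uldabil

w(22)→f(5) and a(0)→v(21) fit y≡17x+21 (mod 26); the inverse of 17 mod 26 is 23. Treating letters as 0–25, the rule is x ↦ 17x + 21 (mod 26).
Applying it to decline: d(3)→17·3+21≡20=u; e(4)→17·4+21≡11=l; c(2)→17·2+21≡3=d; l(11)→17·11+21≡0=a; i(8)→17·8+21≡1=b; n(13)→17·13+21≡8=i; e(4)→17·4+21≡11=l (all mod 26).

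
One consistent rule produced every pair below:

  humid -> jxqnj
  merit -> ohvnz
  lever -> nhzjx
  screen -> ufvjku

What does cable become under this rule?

In humid: h→j is +2, u→x is +3, m→q is +4, i→n is +5 — the shift increases by 1 each position. Each letter shifts forward by (position + 2), i.e. 2, 3, 4, … — the shift grows by one for each successive letter.
Applying it to cable: c+2=e, a+3=d, b+4=f, l+5=q, e+6=k.

edfqk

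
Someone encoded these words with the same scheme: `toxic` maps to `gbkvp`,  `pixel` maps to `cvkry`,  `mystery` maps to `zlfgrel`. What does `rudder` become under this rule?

ehqqre

Compare letters: t→g is +13, o→b is +13, x→k is +13 — a constant shift. Every letter moves 13 places later in the alphabet, wrapping around z→a.
On rudder: r+13=e, u+13=h, d+13=q, d+13=q, e+13=r, r+13=e.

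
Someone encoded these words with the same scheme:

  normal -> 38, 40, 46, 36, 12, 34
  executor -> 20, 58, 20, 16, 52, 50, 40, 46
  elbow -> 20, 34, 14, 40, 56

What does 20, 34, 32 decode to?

elk

n(#14)→38 and o(#15)→40: differences scale by 2, so n = 2·pos + 10. Each letter becomes 2×(its alphabet position, a=1..z=26) + 10.
Undoing it on 20, 34, 32: 20→(20−10)÷2=5=e, 34→(34−10)÷2=12=l, 32→(32−10)÷2=11=k.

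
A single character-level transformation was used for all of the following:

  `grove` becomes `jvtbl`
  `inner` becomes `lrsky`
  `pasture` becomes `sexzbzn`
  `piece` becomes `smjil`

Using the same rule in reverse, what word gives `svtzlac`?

protest

In grove: g→j is +3, r→v is +4, o→t is +5, v→b is +6 — the shift increases by 1 each position. Each letter shifts forward by (position + 3), i.e. 3, 4, 5, … — the shift grows by one for each successive letter.
Undoing it on svtzlac: s−3=p, v−4=r, t−5=o, z−6=t, l−7=e, a−8=s, c−9=t.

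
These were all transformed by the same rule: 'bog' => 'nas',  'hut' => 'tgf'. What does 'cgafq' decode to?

quote

Compare letters: b→n is +12, o→a is +12, g→s is +12 — a constant shift. Each letter is shifted forward by 12 in the alphabet (a Caesar shift of +12).
Decoding cgafq: c−12=q, g−12=u, a−12=o, f−12=t, q−12=e.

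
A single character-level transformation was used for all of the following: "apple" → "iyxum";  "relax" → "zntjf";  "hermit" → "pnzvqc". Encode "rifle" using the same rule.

zrnum

Shifts by position in apple: pos 0: a→i (+8), pos 1: p→y (+9), pos 2: p→x (+8), pos 3: l→u (+9) — repeating every 2. It's a Vigenère-style cipher with numeric key [8,9]: position i shifts by key[i mod 2].
On rifle: r+8=z, i+9=r, f+8=n, l+9=u, e+8=m.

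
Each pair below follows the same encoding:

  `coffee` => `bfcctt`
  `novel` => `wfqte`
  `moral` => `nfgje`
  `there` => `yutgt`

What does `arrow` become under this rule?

jggfz

c(2)→b(1) and o(14)→f(5) fit y≡9x+9 (mod 26); the inverse of 9 mod 26 is 3. Treating letters as 0–25, the rule is x ↦ 9x + 9 (mod 26).
Applying it to arrow: a(0)→9·0+9≡9=j; r(17)→9·17+9≡6=g; r(17)→9·17+9≡6=g; o(14)→9·14+9≡5=f; w(22)→9·22+9≡25=z (all mod 26).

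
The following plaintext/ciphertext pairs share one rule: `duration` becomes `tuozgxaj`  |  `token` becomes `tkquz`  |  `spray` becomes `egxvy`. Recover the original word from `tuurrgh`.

balloon

The output letters match the input read backwards, each shifted +6: duration reversed is noitarud. Two steps: reverse the string, then apply a Caesar shift of +6.
Undoing it on tuurrgh: shift back: t−6=n, u−6=o, u−6=o, r−6=l, r−6=l, g−6=a, h−6=b → noollab; then reverse → balloon.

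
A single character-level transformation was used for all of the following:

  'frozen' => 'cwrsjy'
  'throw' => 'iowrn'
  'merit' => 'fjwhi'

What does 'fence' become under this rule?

cjyxj

f(5)→c(2) and r(17)→w(22) fit y≡19x+11 (mod 26); the inverse of 19 mod 26 is 11. Each letter's alphabet position (a=0..z=25) is mapped through 19·x+11 mod 26 — an affine cipher.
On fence: f(5)→19·5+11≡2=c; e(4)→19·4+11≡9=j; n(13)→19·13+11≡24=y; c(2)→19·2+11≡23=x; e(4)→19·4+11≡9=j (all mod 26).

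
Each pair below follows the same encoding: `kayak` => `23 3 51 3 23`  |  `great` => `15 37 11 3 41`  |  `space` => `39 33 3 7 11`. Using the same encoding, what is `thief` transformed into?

41 17 19 11 13

With a=1..z=26, the number is 2·pos + 1.
On thief: t=20→41, h=8→17, i=9→19, e=5→11, f=6→13.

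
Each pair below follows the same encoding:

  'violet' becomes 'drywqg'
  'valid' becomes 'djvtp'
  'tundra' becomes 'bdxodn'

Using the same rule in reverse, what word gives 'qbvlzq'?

In violet: v→d is +8, i→r is +9, o→y is +10, l→w is +11 — the shift increases by 1 each position. The shift increases by 1 at each position, starting from +8: 8, 9, 10, ….
Undoing it on qbvlzq: q−8=i, b−9=s, v−10=l, l−11=a, z−12=n, q−13=d.

island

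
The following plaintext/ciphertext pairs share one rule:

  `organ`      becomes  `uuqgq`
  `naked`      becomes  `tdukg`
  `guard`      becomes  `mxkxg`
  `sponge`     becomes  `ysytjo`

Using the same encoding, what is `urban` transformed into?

It's a Vigenère-style cipher with numeric key [6,3,10]: position i shifts by key[i mod 3].
For urban: u+6=a, r+3=u, b+10=l, a+6=g, n+3=q.

aulgq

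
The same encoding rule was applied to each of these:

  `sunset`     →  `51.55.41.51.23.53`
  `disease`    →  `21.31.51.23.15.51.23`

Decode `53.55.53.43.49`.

tutor

With a=1..z=26, the number is 2·pos + 13.
Reversing it on 53.55.53.43.49: 53→(53−13)÷2=20=t, 55→(55−13)÷2=21=u, 53→(53−13)÷2=20=t, 43→(43−13)÷2=15=o, 49→(49−13)÷2=18=r.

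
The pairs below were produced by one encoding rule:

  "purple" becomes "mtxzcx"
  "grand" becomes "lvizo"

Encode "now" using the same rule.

ewv

The output letters match the input read backwards, each shifted +8: purple reversed is elprup. The word is reversed, then every letter is shifted forward by 8.
Applying it to now: reverse → won; then shift: w+8=e, o+8=w, n+8=v.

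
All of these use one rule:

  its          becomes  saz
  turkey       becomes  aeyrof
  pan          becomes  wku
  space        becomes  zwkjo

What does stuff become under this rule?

zaemm

The shift depends on letter class: consonant t→a is +7, but vowel i→s is +10. Vowels shift forward by 10 and consonants shift forward by 7.
Applying it to stuff: s(cons)+7=z, t(cons)+7=a, u(vowel)+10=e, f(cons)+7=m, f(cons)+7=m.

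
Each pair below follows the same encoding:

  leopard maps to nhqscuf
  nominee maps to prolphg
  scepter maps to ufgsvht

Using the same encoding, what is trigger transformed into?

Shifts by position in leopard: pos 0: l→n (+2), pos 1: e→h (+3), pos 2: o→q (+2), pos 3: p→s (+3) — repeating every 2. It's a Vigenère-style cipher with numeric key [2,3]: position i shifts by key[i mod 2].
Applying it to trigger: t+2=v, r+3=u, i+2=k, g+3=j, g+2=i, e+3=h, r+2=t.

vukjiht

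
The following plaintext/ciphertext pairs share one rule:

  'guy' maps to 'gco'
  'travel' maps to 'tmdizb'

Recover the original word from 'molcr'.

judge

The output letters match the input read backwards, each shifted +8: guy reversed is yug. Read the word backwards and shift each letter +8.
Decoding molcr: shift back: m−8=e, o−8=g, l−8=d, c−8=u, r−8=j → egduj; then reverse → judge.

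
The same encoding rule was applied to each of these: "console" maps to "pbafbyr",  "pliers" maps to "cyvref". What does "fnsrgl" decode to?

safety

Compare letters: c→p is +13, o→b is +13, n→a is +13 — a constant shift. Each letter is shifted forward by 13 in the alphabet (a Caesar shift of +13).
Undoing it on fnsrgl: f−13=s, n−13=a, s−13=f, r−13=e, g−13=t, l−13=y.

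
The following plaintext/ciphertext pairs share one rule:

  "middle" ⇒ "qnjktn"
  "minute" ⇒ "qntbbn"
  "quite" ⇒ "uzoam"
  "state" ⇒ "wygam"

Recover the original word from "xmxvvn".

throne

In middle: m→q is +4, i→n is +5, d→j is +6, d→k is +7 — the shift increases by 1 each position. Letter i (0-indexed) is shifted by i+4, so successive shifts are 4, 5, 6, ….
Decoding xmxvvn: x−4=t, m−5=h, x−6=r, v−7=o, v−8=n, n−9=e.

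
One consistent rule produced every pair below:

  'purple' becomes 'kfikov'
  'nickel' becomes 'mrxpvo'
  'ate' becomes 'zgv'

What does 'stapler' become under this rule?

Each pair mirrors across the alphabet (p↔k, u↔f, r↔i): positions sum to 25. Each letter is replaced by its mirror in the alphabet: a↔z, b↔y, c↔x, and so on (the Atbash cipher).
On stapler: s↔h, t↔g, a↔z, p↔k, l↔o, e↔v, r↔i.

hgzkovi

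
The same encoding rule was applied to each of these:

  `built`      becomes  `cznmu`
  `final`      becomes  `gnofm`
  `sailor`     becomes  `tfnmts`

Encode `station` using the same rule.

tufunto

The shift depends on letter class: consonant b→c is +1, but vowel u→z is +5. Vowels shift forward by 5 and consonants shift forward by 1.
Applying it to station: s(cons)+1=t, t(cons)+1=u, a(vowel)+5=f, t(cons)+1=u, i(vowel)+5=n, o(vowel)+5=t, n(cons)+1=o.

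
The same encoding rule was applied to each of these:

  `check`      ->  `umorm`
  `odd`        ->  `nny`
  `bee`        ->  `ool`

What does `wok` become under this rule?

uyg

Read the word backwards and shift each letter +10.
On wok: reverse → kow; then shift: k+10=u, o+10=y, w+10=g.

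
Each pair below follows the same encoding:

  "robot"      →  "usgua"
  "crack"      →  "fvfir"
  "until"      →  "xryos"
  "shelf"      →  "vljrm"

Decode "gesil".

In robot: r→u is +3, o→s is +4, b→g is +5, o→u is +6 — the shift increases by 1 each position. Letter i (0-indexed) is shifted by i+3, so successive shifts are 3, 4, 5, ….
Reversing it on gesil: g−3=d, e−4=a, s−5=n, i−6=c, l−7=e.

dance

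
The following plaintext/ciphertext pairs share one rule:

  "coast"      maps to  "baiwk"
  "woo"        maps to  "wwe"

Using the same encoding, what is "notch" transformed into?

pkbwv

The output letters match the input read backwards, each shifted +8: coast reversed is tsaoc. Two steps: reverse the string, then apply a Caesar shift of +8.
Applying it to notch: reverse → hcton; then shift: h+8=p, c+8=k, t+8=b, o+8=w, n+8=v.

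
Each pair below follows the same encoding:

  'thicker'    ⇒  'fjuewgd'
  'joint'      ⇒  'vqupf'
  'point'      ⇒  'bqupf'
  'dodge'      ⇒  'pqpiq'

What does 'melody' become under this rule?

ygxqpa

Shifts by position in thicker: pos 0: t→f (+12), pos 1: h→j (+2), pos 2: i→u (+12), pos 3: c→e (+2) — repeating every 2. It's a Vigenère-style cipher with numeric key [12,2]: position i shifts by key[i mod 2].
Applying it to melody: m+12=y, e+2=g, l+12=x, o+2=q, d+12=p, y+2=a.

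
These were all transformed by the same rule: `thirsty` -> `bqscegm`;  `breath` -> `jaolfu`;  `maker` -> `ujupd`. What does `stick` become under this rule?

acsnw

In thirsty: t→b is +8, h→q is +9, i→s is +10, r→c is +11 — the shift increases by 1 each position. Each letter shifts forward by (position + 8), i.e. 8, 9, 10, … — the shift grows by one for each successive letter.
Applying it to stick: s+8=a, t+9=c, i+10=s, c+11=n, k+12=w.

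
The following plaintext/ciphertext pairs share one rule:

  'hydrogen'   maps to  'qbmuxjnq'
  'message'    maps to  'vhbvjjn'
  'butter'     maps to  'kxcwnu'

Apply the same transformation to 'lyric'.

uball

Shifts by position in hydrogen: pos 0: h→q (+9), pos 1: y→b (+3), pos 2: d→m (+9), pos 3: r→u (+3) — repeating every 2. It's a Vigenère-style cipher with numeric key [9,3]: position i shifts by key[i mod 2].
For lyric: l+9=u, y+3=b, r+9=a, i+3=l, c+9=l.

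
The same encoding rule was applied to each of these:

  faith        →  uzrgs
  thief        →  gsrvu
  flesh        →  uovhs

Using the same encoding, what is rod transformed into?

ilw

Each pair mirrors across the alphabet (f↔u, a↔z, i↔r): positions sum to 25. Each letter is replaced by its mirror in the alphabet: a↔z, b↔y, c↔x, and so on (the Atbash cipher).
Applying it to rod: r↔i, o↔l, d↔w.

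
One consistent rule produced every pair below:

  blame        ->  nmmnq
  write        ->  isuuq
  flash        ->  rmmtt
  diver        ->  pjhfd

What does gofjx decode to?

until

Shifts by position in blame: pos 0: b→n (+12), pos 1: l→m (+1), pos 2: a→m (+12), pos 3: m→n (+1) — repeating every 2. It's a Vigenère-style cipher with numeric key [12,1]: position i shifts by key[i mod 2].
Reversing it on gofjx: g−12=u, o−1=n, f−12=t, j−1=i, x−12=l.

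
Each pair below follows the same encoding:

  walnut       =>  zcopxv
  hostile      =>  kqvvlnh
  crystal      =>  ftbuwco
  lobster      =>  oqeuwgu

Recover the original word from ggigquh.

defense

Shifts by position in walnut: pos 0: w→z (+3), pos 1: a→c (+2), pos 2: l→o (+3), pos 3: n→p (+2) — repeating every 2. A repeating key of period 2 is used — shifts +3, +2 over and over.
Reversing it on ggigquh: g−3=d, g−2=e, i−3=f, g−2=e, q−3=n, u−2=s, h−3=e.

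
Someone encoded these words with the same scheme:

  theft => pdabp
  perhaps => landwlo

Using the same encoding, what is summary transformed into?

It's a constant shift of +22 (ROT22).
On summary: s+22=o, u+22=q, m+22=i, m+22=i, a+22=w, r+22=n, y+22=u.

oqiiwnu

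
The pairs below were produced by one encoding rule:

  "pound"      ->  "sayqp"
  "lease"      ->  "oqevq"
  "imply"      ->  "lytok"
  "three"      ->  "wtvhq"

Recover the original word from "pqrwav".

Shifts by position in pound: pos 0: p→s (+3), pos 1: o→a (+12), pos 2: u→y (+4), pos 3: n→q (+3), pos 4: d→p (+12) — repeating every 3. It's a Vigenère-style cipher with numeric key [3,12,4]: position i shifts by key[i mod 3].
Reversing it on pqrwav: p−3=m, q−12=e, r−4=n, w−3=t, a−12=o, v−4=r.

mentor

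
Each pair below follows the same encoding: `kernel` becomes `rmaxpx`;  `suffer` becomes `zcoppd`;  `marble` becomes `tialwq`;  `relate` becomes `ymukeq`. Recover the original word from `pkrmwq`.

icicle

In kernel: k→r is +7, e→m is +8, r→a is +9, n→x is +10 — the shift increases by 1 each position. The shift increases by 1 at each position, starting from +7: 7, 8, 9, ….
Undoing it on pkrmwq: p−7=i, k−8=c, r−9=i, m−10=c, w−11=l, q−12=e.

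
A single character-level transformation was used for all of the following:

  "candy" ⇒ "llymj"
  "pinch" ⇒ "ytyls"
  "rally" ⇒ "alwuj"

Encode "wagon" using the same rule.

flrxy

Shifts by position in candy: pos 0: c→l (+9), pos 1: a→l (+11), pos 2: n→y (+11), pos 3: d→m (+9), pos 4: y→j (+11) — repeating every 3. It's a Vigenère-style cipher with numeric key [9,11,11]: position i shifts by key[i mod 3].
Applying it to wagon: w+9=f, a+11=l, g+11=r, o+9=x, n+11=y.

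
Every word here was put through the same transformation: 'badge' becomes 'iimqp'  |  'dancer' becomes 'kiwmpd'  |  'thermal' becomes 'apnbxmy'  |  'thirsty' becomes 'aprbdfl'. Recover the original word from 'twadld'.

In badge: b→i is +7, a→i is +8, d→m is +9, g→q is +10 — the shift increases by 1 each position. Letter i (0-indexed) is shifted by i+7, so successive shifts are 7, 8, 9, ….
Reversing it on twadld: t−7=m, w−8=o, a−9=r, d−10=t, l−11=a, d−12=r.

mortar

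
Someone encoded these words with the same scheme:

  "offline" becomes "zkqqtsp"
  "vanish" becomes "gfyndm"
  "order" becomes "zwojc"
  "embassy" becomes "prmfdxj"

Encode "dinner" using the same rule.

onyspw

A repeating key of period 2 is used — shifts +11, +5 over and over.
On dinner: d+11=o, i+5=n, n+11=y, n+5=s, e+11=p, r+5=w.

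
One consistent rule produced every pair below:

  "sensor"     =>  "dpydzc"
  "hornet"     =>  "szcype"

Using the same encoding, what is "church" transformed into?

Compare letters: s→d is +11, e→p is +11, n→y is +11 — a constant shift. Each letter is shifted forward by 11 in the alphabet (a Caesar shift of +11).
On church: c+11=n, h+11=s, u+11=f, r+11=c, c+11=n, h+11=s.

nsfcns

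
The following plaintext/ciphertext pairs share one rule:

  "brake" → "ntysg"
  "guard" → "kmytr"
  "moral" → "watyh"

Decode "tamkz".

rough

Each letter's alphabet position (a=0..z=25) is mapped through 15·x+24 mod 26 — an affine cipher.
Undoing it on tamkz: t(19)→7·(19−24)≡17=r; a(0)→7·(0−24)≡14=o; m(12)→7·(12−24)≡20=u; k(10)→7·(10−24)≡6=g; z(25)→7·(25−24)≡7=h (all mod 26).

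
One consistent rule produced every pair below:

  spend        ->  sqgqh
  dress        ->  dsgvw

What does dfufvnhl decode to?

describe

In spend: s→s is +0, p→q is +1, e→g is +2, n→q is +3 — the shift increases by 1 each position. Letter i (0-indexed) is shifted by i+0, so successive shifts are 0, 1, 2, ….
Decoding dfufvnhl: d−0=d, f−1=e, u−2=s, f−3=c, v−4=r, n−5=i, h−6=b, l−7=e.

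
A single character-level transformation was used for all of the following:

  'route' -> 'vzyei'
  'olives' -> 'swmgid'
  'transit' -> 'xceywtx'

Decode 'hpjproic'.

defender

Shifts by position in route: pos 0: r→v (+4), pos 1: o→z (+11), pos 2: u→y (+4), pos 3: t→e (+11) — repeating every 2. The shifts repeat in a cycle of length 2: positions 0,1,… shift by +4, +11, then the pattern repeats.
Reversing it on hpjproic: h−4=d, p−11=e, j−4=f, p−11=e, r−4=n, o−11=d, i−4=e, c−11=r.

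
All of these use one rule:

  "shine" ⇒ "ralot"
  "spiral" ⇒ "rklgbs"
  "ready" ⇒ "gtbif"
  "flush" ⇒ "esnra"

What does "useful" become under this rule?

s(18)→r(17) and h(7)→a(0) fit y≡11x+1 (mod 26); the inverse of 11 mod 26 is 19. Each letter's alphabet position (a=0..z=25) is mapped through 11·x+1 mod 26 — an affine cipher.
Applying it to useful: u(20)→11·20+1≡13=n; s(18)→11·18+1≡17=r; e(4)→11·4+1≡19=t; f(5)→11·5+1≡4=e; u(20)→11·20+1≡13=n; l(11)→11·11+1≡18=s (all mod 26).

nrtens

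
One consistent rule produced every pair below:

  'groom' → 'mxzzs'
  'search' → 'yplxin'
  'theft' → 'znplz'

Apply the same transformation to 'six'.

ytd

The shift depends on letter class: consonant g→m is +6, but vowel o→z is +11. Vowels shift forward by 11 and consonants shift forward by 6.
Applying it to six: s(cons)+6=y, i(vowel)+11=t, x(cons)+6=d.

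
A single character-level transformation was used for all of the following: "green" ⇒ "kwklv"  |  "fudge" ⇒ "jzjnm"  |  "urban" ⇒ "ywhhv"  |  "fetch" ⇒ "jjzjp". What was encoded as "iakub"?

event

In green: g→k is +4, r→w is +5, e→k is +6, e→l is +7 — the shift increases by 1 each position. The shift increases by 1 at each position, starting from +4: 4, 5, 6, ….
Decoding iakub: i−4=e, a−5=v, k−6=e, u−7=n, b−8=t.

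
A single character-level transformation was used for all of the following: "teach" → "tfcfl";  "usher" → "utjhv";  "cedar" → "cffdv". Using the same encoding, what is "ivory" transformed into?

iwquc

In teach: t→t is +0, e→f is +1, a→c is +2, c→f is +3 — the shift increases by 1 each position. The shift increases by 1 at each position, starting from +0: 0, 1, 2, ….
For ivory: i+0=i, v+1=w, o+2=q, r+3=u, y+4=c.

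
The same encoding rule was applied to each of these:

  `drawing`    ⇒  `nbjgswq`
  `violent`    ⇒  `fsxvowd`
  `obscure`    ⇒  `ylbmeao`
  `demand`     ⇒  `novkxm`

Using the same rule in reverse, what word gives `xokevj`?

Shifts by position in drawing: pos 0: d→n (+10), pos 1: r→b (+10), pos 2: a→j (+9), pos 3: w→g (+10), pos 4: i→s (+10), pos 5: n→w (+9) — repeating every 3. The shifts repeat in a cycle of length 3: positions 0,1,… shift by +10, +10, +9, then the pattern repeats.
Undoing it on xokevj: x−10=n, o−10=e, k−9=b, e−10=u, v−10=l, j−9=a.

nebula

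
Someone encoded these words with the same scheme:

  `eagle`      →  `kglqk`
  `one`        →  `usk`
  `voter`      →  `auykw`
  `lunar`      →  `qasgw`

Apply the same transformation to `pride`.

The shift depends on letter class: consonant g→l is +5, but vowel e→k is +6. Vowels shift forward by 6 and consonants shift forward by 5.
For pride: p(cons)+5=u, r(cons)+5=w, i(vowel)+6=o, d(cons)+5=i, e(vowel)+6=k.

uwoik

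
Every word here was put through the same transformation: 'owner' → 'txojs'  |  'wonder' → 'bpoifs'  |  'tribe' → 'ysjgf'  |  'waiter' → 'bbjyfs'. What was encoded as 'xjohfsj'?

Shifts by position in owner: pos 0: o→t (+5), pos 1: w→x (+1), pos 2: n→o (+1), pos 3: e→j (+5), pos 4: r→s (+1) — repeating every 3. A repeating key of period 3 is used — shifts +5, +1, +1 over and over.
Undoing it on xjohfsj: x−5=s, j−1=i, o−1=n, h−5=c, f−1=e, s−1=r, j−5=e.

sincere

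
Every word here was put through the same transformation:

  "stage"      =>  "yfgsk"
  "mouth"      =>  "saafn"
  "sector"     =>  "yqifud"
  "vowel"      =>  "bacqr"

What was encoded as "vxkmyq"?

Shifts by position in stage: pos 0: s→y (+6), pos 1: t→f (+12), pos 2: a→g (+6), pos 3: g→s (+12) — repeating every 2. It's a Vigenère-style cipher with numeric key [6,12]: position i shifts by key[i mod 2].
Reversing it on vxkmyq: v−6=p, x−12=l, k−6=e, m−12=a, y−6=s, q−12=e.

please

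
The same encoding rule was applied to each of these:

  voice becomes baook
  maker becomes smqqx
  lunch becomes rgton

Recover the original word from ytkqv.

Shifts by position in voice: pos 0: v→b (+6), pos 1: o→a (+12), pos 2: i→o (+6), pos 3: c→o (+12) — repeating every 2. The shifts repeat in a cycle of length 2: positions 0,1,… shift by +6, +12, then the pattern repeats.
Reversing it on ytkqv: y−6=s, t−12=h, k−6=e, q−12=e, v−6=p.

sheep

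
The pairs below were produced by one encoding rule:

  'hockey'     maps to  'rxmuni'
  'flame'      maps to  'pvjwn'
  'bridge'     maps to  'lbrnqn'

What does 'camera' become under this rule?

mjwnbj

The shift depends on letter class: consonant h→r is +10, but vowel o→x is +9. Vowels shift forward by 9 and consonants shift forward by 10.
On camera: c(cons)+10=m, a(vowel)+9=j, m(cons)+10=w, e(vowel)+9=n, r(cons)+10=b, a(vowel)+9=j.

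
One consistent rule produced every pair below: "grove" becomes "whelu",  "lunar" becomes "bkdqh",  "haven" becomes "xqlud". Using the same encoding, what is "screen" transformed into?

ishuud

This is a Caesar cipher with shift 16.
On screen: s+16=i, c+16=s, r+16=h, e+16=u, e+16=u, n+16=d.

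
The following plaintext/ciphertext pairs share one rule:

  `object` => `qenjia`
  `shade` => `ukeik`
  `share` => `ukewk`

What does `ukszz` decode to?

shout

In object: o→q is +2, b→e is +3, j→n is +4, e→j is +5 — the shift increases by 1 each position. Each letter shifts forward by (position + 2), i.e. 2, 3, 4, … — the shift grows by one for each successive letter.
Undoing it on ukszz: u−2=s, k−3=h, s−4=o, z−5=u, z−6=t.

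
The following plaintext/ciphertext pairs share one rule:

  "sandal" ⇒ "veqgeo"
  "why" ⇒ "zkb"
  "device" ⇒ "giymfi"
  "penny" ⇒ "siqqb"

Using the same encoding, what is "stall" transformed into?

vweoo

Vowels shift forward by 4 and consonants shift forward by 3.
Applying it to stall: s(cons)+3=v, t(cons)+3=w, a(vowel)+4=e, l(cons)+3=o, l(cons)+3=o.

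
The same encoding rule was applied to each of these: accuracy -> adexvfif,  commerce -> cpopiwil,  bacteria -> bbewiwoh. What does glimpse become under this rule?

gmkptxk

In accuracy: a→a is +0, c→d is +1, c→e is +2, u→x is +3 — the shift increases by 1 each position. The shift increases by 1 at each position, starting from +0: 0, 1, 2, ….
On glimpse: g+0=g, l+1=m, i+2=k, m+3=p, p+4=t, s+5=x, e+6=k.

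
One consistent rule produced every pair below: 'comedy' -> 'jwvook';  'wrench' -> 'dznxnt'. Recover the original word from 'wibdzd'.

pastor

Letter i (0-indexed) is shifted by i+7, so successive shifts are 7, 8, 9, ….
Reversing it on wibdzd: w−7=p, i−8=a, b−9=s, d−10=t, z−11=o, d−12=r.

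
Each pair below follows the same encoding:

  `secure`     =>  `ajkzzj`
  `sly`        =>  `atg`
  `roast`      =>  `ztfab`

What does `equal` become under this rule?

The shift depends on letter class: consonant s→a is +8, but vowel e→j is +5. Two shifts are in play — +5 for a/e/i/o/u, +8 for every other letter.
Applying it to equal: e(vowel)+5=j, q(cons)+8=y, u(vowel)+5=z, a(vowel)+5=f, l(cons)+8=t.

jyzft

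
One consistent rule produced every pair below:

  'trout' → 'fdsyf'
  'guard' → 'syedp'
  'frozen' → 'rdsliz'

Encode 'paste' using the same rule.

The shift depends on letter class: consonant t→f is +12, but vowel o→s is +4. Two shifts are in play — +4 for a/e/i/o/u, +12 for every other letter.
For paste: p(cons)+12=b, a(vowel)+4=e, s(cons)+12=e, t(cons)+12=f, e(vowel)+4=i.

beefi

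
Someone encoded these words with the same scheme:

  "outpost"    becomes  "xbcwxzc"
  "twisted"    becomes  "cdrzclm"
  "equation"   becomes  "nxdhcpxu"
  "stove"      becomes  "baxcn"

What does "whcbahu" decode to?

It's a Vigenère-style cipher with numeric key [9,7]: position i shifts by key[i mod 2].
Decoding whcbahu: w−9=n, h−7=a, c−9=t, b−7=u, a−9=r, h−7=a, u−9=l.

natural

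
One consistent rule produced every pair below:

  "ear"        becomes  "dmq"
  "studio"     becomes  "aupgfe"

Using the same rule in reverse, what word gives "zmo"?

Two steps: reverse the string, then apply a Caesar shift of +12.
Undoing it on zmo: shift back: z−12=n, m−12=a, o−12=c → nac; then reverse → can.

can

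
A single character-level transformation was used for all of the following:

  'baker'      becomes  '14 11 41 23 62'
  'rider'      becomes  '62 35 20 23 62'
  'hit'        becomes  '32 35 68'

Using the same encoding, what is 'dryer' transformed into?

With a=1..z=26, the number is 3·pos + 8.
For dryer: d=4→20, r=18→62, y=25→83, e=5→23, r=18→62.

20 62 83 23 62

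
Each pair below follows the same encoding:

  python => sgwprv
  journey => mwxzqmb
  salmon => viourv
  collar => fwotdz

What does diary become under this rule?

gqdzb

Shifts by position in python: pos 0: p→s (+3), pos 1: y→g (+8), pos 2: t→w (+3), pos 3: h→p (+8) — repeating every 2. It's a Vigenère-style cipher with numeric key [3,8]: position i shifts by key[i mod 2].
Applying it to diary: d+3=g, i+8=q, a+3=d, r+8=z, y+3=b.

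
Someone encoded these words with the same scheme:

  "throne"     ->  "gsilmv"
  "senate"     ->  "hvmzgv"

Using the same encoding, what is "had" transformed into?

szw

Each pair mirrors across the alphabet (t↔g, h↔s, r↔i): positions sum to 25. Letters are reflected about the middle of the alphabet (position → 25−position): Atbash.
For had: h↔s, a↔z, d↔w.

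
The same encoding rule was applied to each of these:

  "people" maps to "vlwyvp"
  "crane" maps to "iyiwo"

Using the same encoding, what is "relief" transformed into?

xltroq

In people: p→v is +6, e→l is +7, o→w is +8, p→y is +9 — the shift increases by 1 each position. The shift increases by 1 at each position, starting from +6: 6, 7, 8, ….
Applying it to relief: r+6=x, e+7=l, l+8=t, i+9=r, e+10=o, f+11=q.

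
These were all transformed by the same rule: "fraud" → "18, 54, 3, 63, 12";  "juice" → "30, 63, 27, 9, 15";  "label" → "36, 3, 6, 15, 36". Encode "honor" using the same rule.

f(#6)→18 and r(#18)→54: differences scale by 3, so n = 3·pos + 0. With a=1..z=26, the number is 3·pos.
Applying it to honor: h=8→24, o=15→45, n=14→42, o=15→45, r=18→54.

24, 45, 42, 45, 54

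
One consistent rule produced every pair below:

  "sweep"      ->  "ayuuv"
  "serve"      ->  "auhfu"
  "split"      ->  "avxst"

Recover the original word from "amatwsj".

sustain

s(18)→a(0) and w(22)→y(24) fit y≡19x+22 (mod 26); the inverse of 19 mod 26 is 11. Each letter's alphabet position (a=0..z=25) is mapped through 19·x+22 mod 26 — an affine cipher.
Reversing it on amatwsj: a(0)→11·(0−22)≡18=s; m(12)→11·(12−22)≡20=u; a(0)→11·(0−22)≡18=s; t(19)→11·(19−22)≡19=t; w(22)→11·(22−22)≡0=a; s(18)→11·(18−22)≡8=i; j(9)→11·(9−22)≡13=n (all mod 26).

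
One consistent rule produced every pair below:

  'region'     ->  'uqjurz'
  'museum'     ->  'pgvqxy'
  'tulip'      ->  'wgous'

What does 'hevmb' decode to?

A repeating key of period 2 is used — shifts +3, +12 over and over.
Decoding hevmb: h−3=e, e−12=s, v−3=s, m−12=a, b−3=y.

essay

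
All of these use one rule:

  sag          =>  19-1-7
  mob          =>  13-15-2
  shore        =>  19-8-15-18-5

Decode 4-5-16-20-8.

depth

s is letter #19 and maps to 19: an offset of 0. Each letter is replaced by its alphabet position (a=1, b=2, …, z=26).
Reversing it on 4-5-16-20-8: 4=d, 5=e, 16=p, 20=t, 8=h.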